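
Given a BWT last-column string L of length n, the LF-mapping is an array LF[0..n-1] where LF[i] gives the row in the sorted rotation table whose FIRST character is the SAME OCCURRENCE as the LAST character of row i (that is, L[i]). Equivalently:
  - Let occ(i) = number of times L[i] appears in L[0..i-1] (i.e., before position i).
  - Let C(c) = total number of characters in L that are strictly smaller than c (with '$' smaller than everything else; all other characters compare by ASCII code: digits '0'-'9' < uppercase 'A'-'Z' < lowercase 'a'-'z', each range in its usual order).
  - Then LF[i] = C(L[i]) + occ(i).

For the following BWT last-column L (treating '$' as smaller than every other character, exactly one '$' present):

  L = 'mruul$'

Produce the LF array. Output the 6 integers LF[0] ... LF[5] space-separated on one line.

Answer: 2 3 4 5 1 0

Derivation:
Char counts: '$':1, 'l':1, 'm':1, 'r':1, 'u':2
C (first-col start): C('$')=0, C('l')=1, C('m')=2, C('r')=3, C('u')=4
L[0]='m': occ=0, LF[0]=C('m')+0=2+0=2
L[1]='r': occ=0, LF[1]=C('r')+0=3+0=3
L[2]='u': occ=0, LF[2]=C('u')+0=4+0=4
L[3]='u': occ=1, LF[3]=C('u')+1=4+1=5
L[4]='l': occ=0, LF[4]=C('l')+0=1+0=1
L[5]='$': occ=0, LF[5]=C('$')+0=0+0=0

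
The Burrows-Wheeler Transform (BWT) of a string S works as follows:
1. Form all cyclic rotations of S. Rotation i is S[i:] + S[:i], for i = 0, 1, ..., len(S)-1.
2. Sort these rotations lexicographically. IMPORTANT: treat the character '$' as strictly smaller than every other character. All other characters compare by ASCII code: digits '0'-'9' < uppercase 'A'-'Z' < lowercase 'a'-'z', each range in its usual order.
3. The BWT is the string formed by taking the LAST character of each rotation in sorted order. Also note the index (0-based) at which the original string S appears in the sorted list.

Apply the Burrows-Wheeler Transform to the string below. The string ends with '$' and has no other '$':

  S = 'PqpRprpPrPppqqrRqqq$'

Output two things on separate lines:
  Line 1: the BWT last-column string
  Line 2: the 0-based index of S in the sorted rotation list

All 20 rotations (rotation i = S[i:]+S[:i]):
  rot[0] = PqpRprpPrPppqqrRqqq$
  rot[1] = qpRprpPrPppqqrRqqq$P
  rot[2] = pRprpPrPppqqrRqqq$Pq
  rot[3] = RprpPrPppqqrRqqq$Pqp
  rot[4] = prpPrPppqqrRqqq$PqpR
  rot[5] = rpPrPppqqrRqqq$PqpRp
  rot[6] = pPrPppqqrRqqq$PqpRpr
  rot[7] = PrPppqqrRqqq$PqpRprp
  rot[8] = rPppqqrRqqq$PqpRprpP
  rot[9] = PppqqrRqqq$PqpRprpPr
  rot[10] = ppqqrRqqq$PqpRprpPrP
  rot[11] = pqqrRqqq$PqpRprpPrPp
  rot[12] = qqrRqqq$PqpRprpPrPpp
  rot[13] = qrRqqq$PqpRprpPrPppq
  rot[14] = rRqqq$PqpRprpPrPppqq
  rot[15] = Rqqq$PqpRprpPrPppqqr
  rot[16] = qqq$PqpRprpPrPppqqrR
  rot[17] = qq$PqpRprpPrPppqqrRq
  rot[18] = q$PqpRprpPrPppqqrRqq
  rot[19] = $PqpRprpPrPppqqrRqqq
Sorted (with $ < everything):
  sorted[0] = $PqpRprpPrPppqqrRqqq  (last char: 'q')
  sorted[1] = PppqqrRqqq$PqpRprpPr  (last char: 'r')
  sorted[2] = PqpRprpPrPppqqrRqqq$  (last char: '$')
  sorted[3] = PrPppqqrRqqq$PqpRprp  (last char: 'p')
  sorted[4] = RprpPrPppqqrRqqq$Pqp  (last char: 'p')
  sorted[5] = Rqqq$PqpRprpPrPppqqr  (last char: 'r')
  sorted[6] = pPrPppqqrRqqq$PqpRpr  (last char: 'r')
  sorted[7] = pRprpPrPppqqrRqqq$Pq  (last char: 'q')
  sorted[8] = ppqqrRqqq$PqpRprpPrP  (last char: 'P')
  sorted[9] = pqqrRqqq$PqpRprpPrPp  (last char: 'p')
  sorted[10] = prpPrPppqqrRqqq$PqpR  (last char: 'R')
  sorted[11] = q$PqpRprpPrPppqqrRqq  (last char: 'q')
  sorted[12] = qpRprpPrPppqqrRqqq$P  (last char: 'P')
  sorted[13] = qq$PqpRprpPrPppqqrRq  (last char: 'q')
  sorted[14] = qqq$PqpRprpPrPppqqrR  (last char: 'R')
  sorted[15] = qqrRqqq$PqpRprpPrPpp  (last char: 'p')
  sorted[16] = qrRqqq$PqpRprpPrPppq  (last char: 'q')
  sorted[17] = rPppqqrRqqq$PqpRprpP  (last char: 'P')
  sorted[18] = rRqqq$PqpRprpPrPppqq  (last char: 'q')
  sorted[19] = rpPrPppqqrRqqq$PqpRp  (last char: 'p')
Last column: qr$pprrqPpRqPqRpqPqp
Original string S is at sorted index 2

Answer: qr$pprrqPpRqPqRpqPqp
2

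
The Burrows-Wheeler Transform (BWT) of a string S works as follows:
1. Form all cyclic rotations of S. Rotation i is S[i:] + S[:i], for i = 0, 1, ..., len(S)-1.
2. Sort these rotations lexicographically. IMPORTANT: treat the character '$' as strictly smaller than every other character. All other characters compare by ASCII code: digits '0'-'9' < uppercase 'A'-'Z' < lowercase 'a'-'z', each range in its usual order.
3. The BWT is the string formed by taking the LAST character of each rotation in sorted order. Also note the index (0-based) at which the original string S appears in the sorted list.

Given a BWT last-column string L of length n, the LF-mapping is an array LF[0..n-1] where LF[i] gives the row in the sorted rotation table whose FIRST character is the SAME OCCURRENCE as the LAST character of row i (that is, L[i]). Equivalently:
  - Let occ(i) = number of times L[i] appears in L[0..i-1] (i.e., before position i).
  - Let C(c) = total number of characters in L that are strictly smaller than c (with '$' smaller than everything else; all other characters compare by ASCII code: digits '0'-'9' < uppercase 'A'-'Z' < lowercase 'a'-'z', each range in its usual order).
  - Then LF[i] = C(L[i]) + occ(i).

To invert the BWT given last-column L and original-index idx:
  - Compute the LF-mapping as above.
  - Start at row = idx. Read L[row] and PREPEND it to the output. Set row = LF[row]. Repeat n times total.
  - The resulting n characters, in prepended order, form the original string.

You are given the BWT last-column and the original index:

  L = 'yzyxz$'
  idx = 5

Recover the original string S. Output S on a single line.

LF mapping: 2 4 3 1 5 0
Walk LF starting at row 5, prepending L[row]:
  step 1: row=5, L[5]='$', prepend. Next row=LF[5]=0
  step 2: row=0, L[0]='y', prepend. Next row=LF[0]=2
  step 3: row=2, L[2]='y', prepend. Next row=LF[2]=3
  step 4: row=3, L[3]='x', prepend. Next row=LF[3]=1
  step 5: row=1, L[1]='z', prepend. Next row=LF[1]=4
  step 6: row=4, L[4]='z', prepend. Next row=LF[4]=5
Reversed output: zzxyy$

Answer: zzxyy$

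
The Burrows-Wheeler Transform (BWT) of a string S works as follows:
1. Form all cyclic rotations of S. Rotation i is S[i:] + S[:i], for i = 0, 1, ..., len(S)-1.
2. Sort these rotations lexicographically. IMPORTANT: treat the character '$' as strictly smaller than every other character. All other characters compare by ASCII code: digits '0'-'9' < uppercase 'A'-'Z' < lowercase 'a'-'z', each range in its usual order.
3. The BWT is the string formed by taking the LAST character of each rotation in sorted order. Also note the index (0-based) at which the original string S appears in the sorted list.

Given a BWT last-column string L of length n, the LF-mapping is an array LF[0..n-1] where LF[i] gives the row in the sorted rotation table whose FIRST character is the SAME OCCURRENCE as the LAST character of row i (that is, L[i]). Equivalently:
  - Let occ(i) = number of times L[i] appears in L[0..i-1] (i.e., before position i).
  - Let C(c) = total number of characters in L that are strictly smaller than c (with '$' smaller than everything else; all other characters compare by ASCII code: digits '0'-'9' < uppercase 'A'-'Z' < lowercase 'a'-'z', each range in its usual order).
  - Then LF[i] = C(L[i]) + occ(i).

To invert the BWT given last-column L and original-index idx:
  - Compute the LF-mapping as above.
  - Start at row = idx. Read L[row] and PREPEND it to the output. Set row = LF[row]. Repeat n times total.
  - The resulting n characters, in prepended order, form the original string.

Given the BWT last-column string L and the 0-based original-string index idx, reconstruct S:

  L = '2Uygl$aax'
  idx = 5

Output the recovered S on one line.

Answer: galaxyU2$

Derivation:
LF mapping: 1 2 8 5 6 0 3 4 7
Walk LF starting at row 5, prepending L[row]:
  step 1: row=5, L[5]='$', prepend. Next row=LF[5]=0
  step 2: row=0, L[0]='2', prepend. Next row=LF[0]=1
  step 3: row=1, L[1]='U', prepend. Next row=LF[1]=2
  step 4: row=2, L[2]='y', prepend. Next row=LF[2]=8
  step 5: row=8, L[8]='x', prepend. Next row=LF[8]=7
  step 6: row=7, L[7]='a', prepend. Next row=LF[7]=4
  step 7: row=4, L[4]='l', prepend. Next row=LF[4]=6
  step 8: row=6, L[6]='a', prepend. Next row=LF[6]=3
  step 9: row=3, L[3]='g', prepend. Next row=LF[3]=5
Reversed output: galaxyU2$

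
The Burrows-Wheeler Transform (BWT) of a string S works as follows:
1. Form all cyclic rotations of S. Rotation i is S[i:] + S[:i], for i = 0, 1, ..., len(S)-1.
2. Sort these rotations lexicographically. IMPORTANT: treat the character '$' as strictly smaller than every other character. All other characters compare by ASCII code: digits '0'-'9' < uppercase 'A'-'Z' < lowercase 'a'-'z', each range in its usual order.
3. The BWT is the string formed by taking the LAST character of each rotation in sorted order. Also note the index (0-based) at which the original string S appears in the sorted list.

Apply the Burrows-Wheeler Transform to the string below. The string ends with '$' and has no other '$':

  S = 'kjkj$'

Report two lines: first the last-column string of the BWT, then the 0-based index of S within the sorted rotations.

All 5 rotations (rotation i = S[i:]+S[:i]):
  rot[0] = kjkj$
  rot[1] = jkj$k
  rot[2] = kj$kj
  rot[3] = j$kjk
  rot[4] = $kjkj
Sorted (with $ < everything):
  sorted[0] = $kjkj  (last char: 'j')
  sorted[1] = j$kjk  (last char: 'k')
  sorted[2] = jkj$k  (last char: 'k')
  sorted[3] = kj$kj  (last char: 'j')
  sorted[4] = kjkj$  (last char: '$')
Last column: jkkj$
Original string S is at sorted index 4

Answer: jkkj$
4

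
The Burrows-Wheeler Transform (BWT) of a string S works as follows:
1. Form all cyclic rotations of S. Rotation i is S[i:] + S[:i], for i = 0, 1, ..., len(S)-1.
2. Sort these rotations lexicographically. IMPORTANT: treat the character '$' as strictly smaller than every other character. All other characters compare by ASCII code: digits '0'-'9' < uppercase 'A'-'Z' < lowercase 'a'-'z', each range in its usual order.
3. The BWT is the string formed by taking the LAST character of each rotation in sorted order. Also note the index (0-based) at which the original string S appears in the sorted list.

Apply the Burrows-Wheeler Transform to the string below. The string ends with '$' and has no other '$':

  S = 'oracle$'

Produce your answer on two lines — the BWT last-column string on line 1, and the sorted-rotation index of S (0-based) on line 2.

All 7 rotations (rotation i = S[i:]+S[:i]):
  rot[0] = oracle$
  rot[1] = racle$o
  rot[2] = acle$or
  rot[3] = cle$ora
  rot[4] = le$orac
  rot[5] = e$oracl
  rot[6] = $oracle
Sorted (with $ < everything):
  sorted[0] = $oracle  (last char: 'e')
  sorted[1] = acle$or  (last char: 'r')
  sorted[2] = cle$ora  (last char: 'a')
  sorted[3] = e$oracl  (last char: 'l')
  sorted[4] = le$orac  (last char: 'c')
  sorted[5] = oracle$  (last char: '$')
  sorted[6] = racle$o  (last char: 'o')
Last column: eralc$o
Original string S is at sorted index 5

Answer: eralc$o
5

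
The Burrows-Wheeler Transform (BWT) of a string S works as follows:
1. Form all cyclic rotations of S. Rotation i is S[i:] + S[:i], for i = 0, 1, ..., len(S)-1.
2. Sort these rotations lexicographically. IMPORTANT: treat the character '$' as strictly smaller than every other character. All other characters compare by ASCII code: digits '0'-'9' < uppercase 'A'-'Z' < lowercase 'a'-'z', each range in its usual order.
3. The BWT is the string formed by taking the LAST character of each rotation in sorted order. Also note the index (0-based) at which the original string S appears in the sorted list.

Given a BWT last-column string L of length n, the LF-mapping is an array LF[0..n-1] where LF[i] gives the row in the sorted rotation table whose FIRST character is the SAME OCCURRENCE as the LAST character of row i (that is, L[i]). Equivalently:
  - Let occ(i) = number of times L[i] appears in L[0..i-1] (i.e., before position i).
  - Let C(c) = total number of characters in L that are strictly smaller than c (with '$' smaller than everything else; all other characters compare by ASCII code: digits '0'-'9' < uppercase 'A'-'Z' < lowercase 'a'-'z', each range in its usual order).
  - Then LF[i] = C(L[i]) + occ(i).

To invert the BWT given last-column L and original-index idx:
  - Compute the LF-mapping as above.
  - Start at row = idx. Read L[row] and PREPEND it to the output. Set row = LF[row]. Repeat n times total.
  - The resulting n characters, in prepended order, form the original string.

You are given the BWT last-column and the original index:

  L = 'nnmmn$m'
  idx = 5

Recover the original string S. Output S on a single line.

Answer: nmmmnn$

Derivation:
LF mapping: 4 5 1 2 6 0 3
Walk LF starting at row 5, prepending L[row]:
  step 1: row=5, L[5]='$', prepend. Next row=LF[5]=0
  step 2: row=0, L[0]='n', prepend. Next row=LF[0]=4
  step 3: row=4, L[4]='n', prepend. Next row=LF[4]=6
  step 4: row=6, L[6]='m', prepend. Next row=LF[6]=3
  step 5: row=3, L[3]='m', prepend. Next row=LF[3]=2
  step 6: row=2, L[2]='m', prepend. Next row=LF[2]=1
  step 7: row=1, L[1]='n', prepend. Next row=LF[1]=5
Reversed output: nmmmnn$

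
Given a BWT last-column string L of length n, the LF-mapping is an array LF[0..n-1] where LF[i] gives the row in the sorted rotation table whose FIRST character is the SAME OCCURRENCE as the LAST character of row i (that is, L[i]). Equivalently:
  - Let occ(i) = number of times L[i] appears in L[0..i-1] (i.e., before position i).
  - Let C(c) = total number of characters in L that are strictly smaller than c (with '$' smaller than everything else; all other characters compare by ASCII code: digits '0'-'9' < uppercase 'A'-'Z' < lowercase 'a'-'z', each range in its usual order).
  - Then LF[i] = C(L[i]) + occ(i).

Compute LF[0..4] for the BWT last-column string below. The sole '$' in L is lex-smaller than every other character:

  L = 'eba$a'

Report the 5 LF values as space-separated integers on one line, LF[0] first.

Char counts: '$':1, 'a':2, 'b':1, 'e':1
C (first-col start): C('$')=0, C('a')=1, C('b')=3, C('e')=4
L[0]='e': occ=0, LF[0]=C('e')+0=4+0=4
L[1]='b': occ=0, LF[1]=C('b')+0=3+0=3
L[2]='a': occ=0, LF[2]=C('a')+0=1+0=1
L[3]='$': occ=0, LF[3]=C('$')+0=0+0=0
L[4]='a': occ=1, LF[4]=C('a')+1=1+1=2

Answer: 4 3 1 0 2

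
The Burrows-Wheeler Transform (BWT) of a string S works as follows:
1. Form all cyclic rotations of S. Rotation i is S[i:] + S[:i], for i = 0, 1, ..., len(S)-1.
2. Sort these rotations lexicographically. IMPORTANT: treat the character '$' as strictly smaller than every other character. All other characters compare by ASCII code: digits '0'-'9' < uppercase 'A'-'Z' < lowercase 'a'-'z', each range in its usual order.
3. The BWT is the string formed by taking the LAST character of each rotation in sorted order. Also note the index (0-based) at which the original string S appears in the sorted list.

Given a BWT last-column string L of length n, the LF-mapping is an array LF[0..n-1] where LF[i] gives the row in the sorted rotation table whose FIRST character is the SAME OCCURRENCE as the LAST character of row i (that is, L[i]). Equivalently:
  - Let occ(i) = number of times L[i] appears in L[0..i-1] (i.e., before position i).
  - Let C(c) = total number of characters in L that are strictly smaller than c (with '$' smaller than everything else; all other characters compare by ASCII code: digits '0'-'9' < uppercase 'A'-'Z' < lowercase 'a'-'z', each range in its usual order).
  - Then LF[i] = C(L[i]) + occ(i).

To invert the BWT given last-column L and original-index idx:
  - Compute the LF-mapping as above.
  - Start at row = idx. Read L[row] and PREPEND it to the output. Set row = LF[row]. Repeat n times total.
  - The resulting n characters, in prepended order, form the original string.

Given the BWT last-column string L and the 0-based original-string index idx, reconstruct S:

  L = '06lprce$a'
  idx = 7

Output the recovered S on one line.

Answer: parcel60$

Derivation:
LF mapping: 1 2 6 7 8 4 5 0 3
Walk LF starting at row 7, prepending L[row]:
  step 1: row=7, L[7]='$', prepend. Next row=LF[7]=0
  step 2: row=0, L[0]='0', prepend. Next row=LF[0]=1
  step 3: row=1, L[1]='6', prepend. Next row=LF[1]=2
  step 4: row=2, L[2]='l', prepend. Next row=LF[2]=6
  step 5: row=6, L[6]='e', prepend. Next row=LF[6]=5
  step 6: row=5, L[5]='c', prepend. Next row=LF[5]=4
  step 7: row=4, L[4]='r', prepend. Next row=LF[4]=8
  step 8: row=8, L[8]='a', prepend. Next row=LF[8]=3
  step 9: row=3, L[3]='p', prepend. Next row=LF[3]=7
Reversed output: parcel60$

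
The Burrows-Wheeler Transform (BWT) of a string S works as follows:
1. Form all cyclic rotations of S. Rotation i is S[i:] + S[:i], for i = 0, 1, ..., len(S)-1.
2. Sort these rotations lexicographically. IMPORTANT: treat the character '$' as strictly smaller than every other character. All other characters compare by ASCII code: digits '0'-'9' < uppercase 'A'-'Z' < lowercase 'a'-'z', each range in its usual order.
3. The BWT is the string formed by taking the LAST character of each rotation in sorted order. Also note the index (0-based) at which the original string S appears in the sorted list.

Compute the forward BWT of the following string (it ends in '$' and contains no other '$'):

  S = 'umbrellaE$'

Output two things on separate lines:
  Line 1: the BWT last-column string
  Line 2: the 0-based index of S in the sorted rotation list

Answer: Ealmrleub$
9

Derivation:
All 10 rotations (rotation i = S[i:]+S[:i]):
  rot[0] = umbrellaE$
  rot[1] = mbrellaE$u
  rot[2] = brellaE$um
  rot[3] = rellaE$umb
  rot[4] = ellaE$umbr
  rot[5] = llaE$umbre
  rot[6] = laE$umbrel
  rot[7] = aE$umbrell
  rot[8] = E$umbrella
  rot[9] = $umbrellaE
Sorted (with $ < everything):
  sorted[0] = $umbrellaE  (last char: 'E')
  sorted[1] = E$umbrella  (last char: 'a')
  sorted[2] = aE$umbrell  (last char: 'l')
  sorted[3] = brellaE$um  (last char: 'm')
  sorted[4] = ellaE$umbr  (last char: 'r')
  sorted[5] = laE$umbrel  (last char: 'l')
  sorted[6] = llaE$umbre  (last char: 'e')
  sorted[7] = mbrellaE$u  (last char: 'u')
  sorted[8] = rellaE$umb  (last char: 'b')
  sorted[9] = umbrellaE$  (last char: '$')
Last column: Ealmrleub$
Original string S is at sorted index 9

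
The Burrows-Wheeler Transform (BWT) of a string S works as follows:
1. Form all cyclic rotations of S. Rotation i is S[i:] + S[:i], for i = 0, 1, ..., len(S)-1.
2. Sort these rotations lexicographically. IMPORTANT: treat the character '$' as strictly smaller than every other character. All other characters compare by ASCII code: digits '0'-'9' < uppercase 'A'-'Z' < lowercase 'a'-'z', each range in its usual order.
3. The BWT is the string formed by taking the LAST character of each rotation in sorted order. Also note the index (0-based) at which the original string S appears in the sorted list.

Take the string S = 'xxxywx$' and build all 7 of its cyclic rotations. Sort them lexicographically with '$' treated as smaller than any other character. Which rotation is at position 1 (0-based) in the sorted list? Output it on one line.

All 7 rotations (rotation i = S[i:]+S[:i]):
  rot[0] = xxxywx$
  rot[1] = xxywx$x
  rot[2] = xywx$xx
  rot[3] = ywx$xxx
  rot[4] = wx$xxxy
  rot[5] = x$xxxyw
  rot[6] = $xxxywx
Sorted (with $ < everything):
  sorted[0] = $xxxywx
  sorted[1] = wx$xxxy
  sorted[2] = x$xxxyw
  sorted[3] = xxxywx$
  sorted[4] = xxywx$x
  sorted[5] = xywx$xx
  sorted[6] = ywx$xxx
sorted[1] = wx$xxxy

Answer: wx$xxxy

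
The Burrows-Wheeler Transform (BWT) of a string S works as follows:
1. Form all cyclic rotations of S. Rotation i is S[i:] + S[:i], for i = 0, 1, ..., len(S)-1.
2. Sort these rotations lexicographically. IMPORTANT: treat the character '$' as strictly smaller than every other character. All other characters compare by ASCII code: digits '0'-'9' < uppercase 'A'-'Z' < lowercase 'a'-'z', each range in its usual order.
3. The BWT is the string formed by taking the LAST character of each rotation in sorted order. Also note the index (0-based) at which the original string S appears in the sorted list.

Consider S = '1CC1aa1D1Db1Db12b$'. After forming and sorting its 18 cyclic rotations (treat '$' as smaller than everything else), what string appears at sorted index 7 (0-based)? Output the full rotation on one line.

Answer: 2b$1CC1aa1D1Db1Db1

Derivation:
All 18 rotations (rotation i = S[i:]+S[:i]):
  rot[0] = 1CC1aa1D1Db1Db12b$
  rot[1] = CC1aa1D1Db1Db12b$1
  rot[2] = C1aa1D1Db1Db12b$1C
  rot[3] = 1aa1D1Db1Db12b$1CC
  rot[4] = aa1D1Db1Db12b$1CC1
  rot[5] = a1D1Db1Db12b$1CC1a
  rot[6] = 1D1Db1Db12b$1CC1aa
  rot[7] = D1Db1Db12b$1CC1aa1
  rot[8] = 1Db1Db12b$1CC1aa1D
  rot[9] = Db1Db12b$1CC1aa1D1
  rot[10] = b1Db12b$1CC1aa1D1D
  rot[11] = 1Db12b$1CC1aa1D1Db
  rot[12] = Db12b$1CC1aa1D1Db1
  rot[13] = b12b$1CC1aa1D1Db1D
  rot[14] = 12b$1CC1aa1D1Db1Db
  rot[15] = 2b$1CC1aa1D1Db1Db1
  rot[16] = b$1CC1aa1D1Db1Db12
  rot[17] = $1CC1aa1D1Db1Db12b
Sorted (with $ < everything):
  sorted[0] = $1CC1aa1D1Db1Db12b
  sorted[1] = 12b$1CC1aa1D1Db1Db
  sorted[2] = 1CC1aa1D1Db1Db12b$
  sorted[3] = 1D1Db1Db12b$1CC1aa
  sorted[4] = 1Db12b$1CC1aa1D1Db
  sorted[5] = 1Db1Db12b$1CC1aa1D
  sorted[6] = 1aa1D1Db1Db12b$1CC
  sorted[7] = 2b$1CC1aa1D1Db1Db1
  sorted[8] = C1aa1D1Db1Db12b$1C
  sorted[9] = CC1aa1D1Db1Db12b$1
  sorted[10] = D1Db1Db12b$1CC1aa1
  sorted[11] = Db12b$1CC1aa1D1Db1
  sorted[12] = Db1Db12b$1CC1aa1D1
  sorted[13] = a1D1Db1Db12b$1CC1a
  sorted[14] = aa1D1Db1Db12b$1CC1
  sorted[15] = b$1CC1aa1D1Db1Db12
  sorted[16] = b12b$1CC1aa1D1Db1D
  sorted[17] = b1Db12b$1CC1aa1D1D
sorted[7] = 2b$1CC1aa1D1Db1Db1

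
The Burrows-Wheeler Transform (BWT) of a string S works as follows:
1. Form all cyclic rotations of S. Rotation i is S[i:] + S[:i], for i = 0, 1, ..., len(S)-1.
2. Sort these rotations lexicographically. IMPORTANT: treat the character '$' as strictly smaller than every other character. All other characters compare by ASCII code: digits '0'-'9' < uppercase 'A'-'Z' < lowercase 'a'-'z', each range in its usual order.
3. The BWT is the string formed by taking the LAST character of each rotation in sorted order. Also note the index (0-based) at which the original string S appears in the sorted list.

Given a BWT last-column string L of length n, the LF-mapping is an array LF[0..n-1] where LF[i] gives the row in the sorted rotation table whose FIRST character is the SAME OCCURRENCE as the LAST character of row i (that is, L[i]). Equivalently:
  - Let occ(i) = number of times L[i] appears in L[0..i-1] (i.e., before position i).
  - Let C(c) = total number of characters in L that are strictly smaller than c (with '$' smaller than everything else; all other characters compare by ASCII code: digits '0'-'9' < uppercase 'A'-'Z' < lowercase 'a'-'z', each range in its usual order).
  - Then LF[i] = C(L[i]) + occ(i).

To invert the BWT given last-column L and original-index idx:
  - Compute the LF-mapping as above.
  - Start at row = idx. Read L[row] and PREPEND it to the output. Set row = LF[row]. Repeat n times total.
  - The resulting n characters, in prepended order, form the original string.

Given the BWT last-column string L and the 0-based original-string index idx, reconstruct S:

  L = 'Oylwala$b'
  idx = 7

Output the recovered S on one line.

LF mapping: 1 8 5 7 2 6 3 0 4
Walk LF starting at row 7, prepending L[row]:
  step 1: row=7, L[7]='$', prepend. Next row=LF[7]=0
  step 2: row=0, L[0]='O', prepend. Next row=LF[0]=1
  step 3: row=1, L[1]='y', prepend. Next row=LF[1]=8
  step 4: row=8, L[8]='b', prepend. Next row=LF[8]=4
  step 5: row=4, L[4]='a', prepend. Next row=LF[4]=2
  step 6: row=2, L[2]='l', prepend. Next row=LF[2]=5
  step 7: row=5, L[5]='l', prepend. Next row=LF[5]=6
  step 8: row=6, L[6]='a', prepend. Next row=LF[6]=3
  step 9: row=3, L[3]='w', prepend. Next row=LF[3]=7
Reversed output: wallabyO$

Answer: wallabyO$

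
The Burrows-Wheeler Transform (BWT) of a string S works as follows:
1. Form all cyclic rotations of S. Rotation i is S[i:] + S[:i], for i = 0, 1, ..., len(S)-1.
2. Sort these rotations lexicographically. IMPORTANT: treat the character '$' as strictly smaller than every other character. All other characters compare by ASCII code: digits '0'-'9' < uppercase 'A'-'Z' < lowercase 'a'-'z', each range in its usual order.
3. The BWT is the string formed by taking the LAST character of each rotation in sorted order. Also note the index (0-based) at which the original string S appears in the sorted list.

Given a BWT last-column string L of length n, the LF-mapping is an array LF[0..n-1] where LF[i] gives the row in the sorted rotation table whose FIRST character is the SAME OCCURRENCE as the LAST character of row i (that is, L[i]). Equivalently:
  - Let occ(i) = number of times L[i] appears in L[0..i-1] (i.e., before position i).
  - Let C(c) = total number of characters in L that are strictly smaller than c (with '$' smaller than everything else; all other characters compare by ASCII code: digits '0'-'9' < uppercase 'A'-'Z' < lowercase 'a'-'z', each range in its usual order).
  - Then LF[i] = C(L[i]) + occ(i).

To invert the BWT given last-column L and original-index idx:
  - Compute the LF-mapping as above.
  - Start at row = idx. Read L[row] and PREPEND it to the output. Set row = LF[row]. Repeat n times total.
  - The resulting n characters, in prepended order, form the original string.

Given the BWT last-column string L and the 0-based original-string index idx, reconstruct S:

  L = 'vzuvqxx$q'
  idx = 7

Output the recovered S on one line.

Answer: xxvuqzqv$

Derivation:
LF mapping: 4 8 3 5 1 6 7 0 2
Walk LF starting at row 7, prepending L[row]:
  step 1: row=7, L[7]='$', prepend. Next row=LF[7]=0
  step 2: row=0, L[0]='v', prepend. Next row=LF[0]=4
  step 3: row=4, L[4]='q', prepend. Next row=LF[4]=1
  step 4: row=1, L[1]='z', prepend. Next row=LF[1]=8
  step 5: row=8, L[8]='q', prepend. Next row=LF[8]=2
  step 6: row=2, L[2]='u', prepend. Next row=LF[2]=3
  step 7: row=3, L[3]='v', prepend. Next row=LF[3]=5
  step 8: row=5, L[5]='x', prepend. Next row=LF[5]=6
  step 9: row=6, L[6]='x', prepend. Next row=LF[6]=7
Reversed output: xxvuqzqv$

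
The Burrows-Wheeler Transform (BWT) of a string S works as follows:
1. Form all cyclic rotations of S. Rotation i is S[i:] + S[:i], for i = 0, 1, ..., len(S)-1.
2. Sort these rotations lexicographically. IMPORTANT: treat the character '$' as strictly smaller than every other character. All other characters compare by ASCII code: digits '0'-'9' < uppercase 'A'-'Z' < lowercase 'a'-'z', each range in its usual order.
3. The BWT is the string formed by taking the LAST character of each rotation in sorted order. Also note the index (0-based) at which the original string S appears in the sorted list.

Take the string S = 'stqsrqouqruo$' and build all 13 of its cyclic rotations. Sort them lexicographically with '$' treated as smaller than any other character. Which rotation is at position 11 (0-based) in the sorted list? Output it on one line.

Answer: uo$stqsrqouqr

Derivation:
All 13 rotations (rotation i = S[i:]+S[:i]):
  rot[0] = stqsrqouqruo$
  rot[1] = tqsrqouqruo$s
  rot[2] = qsrqouqruo$st
  rot[3] = srqouqruo$stq
  rot[4] = rqouqruo$stqs
  rot[5] = qouqruo$stqsr
  rot[6] = ouqruo$stqsrq
  rot[7] = uqruo$stqsrqo
  rot[8] = qruo$stqsrqou
  rot[9] = ruo$stqsrqouq
  rot[10] = uo$stqsrqouqr
  rot[11] = o$stqsrqouqru
  rot[12] = $stqsrqouqruo
Sorted (with $ < everything):
  sorted[0] = $stqsrqouqruo
  sorted[1] = o$stqsrqouqru
  sorted[2] = ouqruo$stqsrq
  sorted[3] = qouqruo$stqsr
  sorted[4] = qruo$stqsrqou
  sorted[5] = qsrqouqruo$st
  sorted[6] = rqouqruo$stqs
  sorted[7] = ruo$stqsrqouq
  sorted[8] = srqouqruo$stq
  sorted[9] = stqsrqouqruo$
  sorted[10] = tqsrqouqruo$s
  sorted[11] = uo$stqsrqouqr
  sorted[12] = uqruo$stqsrqo
sorted[11] = uo$stqsrqouqr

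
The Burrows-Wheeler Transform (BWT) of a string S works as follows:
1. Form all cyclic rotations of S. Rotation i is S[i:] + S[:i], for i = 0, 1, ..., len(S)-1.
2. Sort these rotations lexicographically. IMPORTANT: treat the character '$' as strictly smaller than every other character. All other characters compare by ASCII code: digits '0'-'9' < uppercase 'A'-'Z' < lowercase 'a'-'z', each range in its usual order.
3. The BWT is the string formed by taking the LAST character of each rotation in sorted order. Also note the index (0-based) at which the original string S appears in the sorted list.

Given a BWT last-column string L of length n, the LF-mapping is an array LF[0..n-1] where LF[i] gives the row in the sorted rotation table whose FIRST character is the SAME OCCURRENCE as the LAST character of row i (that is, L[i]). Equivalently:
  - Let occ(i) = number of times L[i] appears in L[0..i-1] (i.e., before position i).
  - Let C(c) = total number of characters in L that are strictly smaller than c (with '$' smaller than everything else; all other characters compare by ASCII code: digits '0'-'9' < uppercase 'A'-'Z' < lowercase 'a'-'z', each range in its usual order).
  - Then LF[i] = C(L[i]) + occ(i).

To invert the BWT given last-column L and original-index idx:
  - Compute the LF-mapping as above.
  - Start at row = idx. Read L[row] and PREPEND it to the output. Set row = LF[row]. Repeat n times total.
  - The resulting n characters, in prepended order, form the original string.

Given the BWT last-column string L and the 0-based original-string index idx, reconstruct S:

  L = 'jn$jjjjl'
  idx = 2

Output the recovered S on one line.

LF mapping: 1 7 0 2 3 4 5 6
Walk LF starting at row 2, prepending L[row]:
  step 1: row=2, L[2]='$', prepend. Next row=LF[2]=0
  step 2: row=0, L[0]='j', prepend. Next row=LF[0]=1
  step 3: row=1, L[1]='n', prepend. Next row=LF[1]=7
  step 4: row=7, L[7]='l', prepend. Next row=LF[7]=6
  step 5: row=6, L[6]='j', prepend. Next row=LF[6]=5
  step 6: row=5, L[5]='j', prepend. Next row=LF[5]=4
  step 7: row=4, L[4]='j', prepend. Next row=LF[4]=3
  step 8: row=3, L[3]='j', prepend. Next row=LF[3]=2
Reversed output: jjjjlnj$

Answer: jjjjlnj$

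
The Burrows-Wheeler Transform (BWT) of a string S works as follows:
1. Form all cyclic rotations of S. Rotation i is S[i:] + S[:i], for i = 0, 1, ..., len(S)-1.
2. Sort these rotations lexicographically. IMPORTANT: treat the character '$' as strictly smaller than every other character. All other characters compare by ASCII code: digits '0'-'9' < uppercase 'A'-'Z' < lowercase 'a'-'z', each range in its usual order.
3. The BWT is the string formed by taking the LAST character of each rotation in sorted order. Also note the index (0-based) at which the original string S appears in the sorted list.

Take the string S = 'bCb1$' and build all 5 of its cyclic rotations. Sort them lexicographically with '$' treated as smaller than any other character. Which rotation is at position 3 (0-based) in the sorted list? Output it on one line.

All 5 rotations (rotation i = S[i:]+S[:i]):
  rot[0] = bCb1$
  rot[1] = Cb1$b
  rot[2] = b1$bC
  rot[3] = 1$bCb
  rot[4] = $bCb1
Sorted (with $ < everything):
  sorted[0] = $bCb1
  sorted[1] = 1$bCb
  sorted[2] = Cb1$b
  sorted[3] = b1$bC
  sorted[4] = bCb1$
sorted[3] = b1$bC

Answer: b1$bC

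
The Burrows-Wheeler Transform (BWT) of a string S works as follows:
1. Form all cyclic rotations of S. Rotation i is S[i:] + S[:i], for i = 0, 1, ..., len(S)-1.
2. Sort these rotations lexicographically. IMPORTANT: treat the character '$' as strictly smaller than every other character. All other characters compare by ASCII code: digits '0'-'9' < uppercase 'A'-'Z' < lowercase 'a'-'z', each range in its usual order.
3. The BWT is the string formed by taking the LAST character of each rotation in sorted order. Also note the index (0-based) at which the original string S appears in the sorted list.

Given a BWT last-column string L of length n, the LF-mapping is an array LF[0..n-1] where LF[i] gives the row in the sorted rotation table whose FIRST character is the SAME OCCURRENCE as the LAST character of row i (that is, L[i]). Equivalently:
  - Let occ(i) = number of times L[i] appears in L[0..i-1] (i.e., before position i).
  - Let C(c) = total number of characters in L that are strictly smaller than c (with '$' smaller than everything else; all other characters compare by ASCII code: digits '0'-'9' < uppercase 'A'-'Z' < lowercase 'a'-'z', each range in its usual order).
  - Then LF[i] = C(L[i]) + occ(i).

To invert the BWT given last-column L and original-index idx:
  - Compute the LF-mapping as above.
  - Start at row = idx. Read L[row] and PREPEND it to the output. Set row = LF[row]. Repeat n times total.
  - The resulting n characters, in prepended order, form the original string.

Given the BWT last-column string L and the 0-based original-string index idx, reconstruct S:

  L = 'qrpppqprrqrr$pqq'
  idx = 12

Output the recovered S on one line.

LF mapping: 6 11 1 2 3 7 4 12 13 8 14 15 0 5 9 10
Walk LF starting at row 12, prepending L[row]:
  step 1: row=12, L[12]='$', prepend. Next row=LF[12]=0
  step 2: row=0, L[0]='q', prepend. Next row=LF[0]=6
  step 3: row=6, L[6]='p', prepend. Next row=LF[6]=4
  step 4: row=4, L[4]='p', prepend. Next row=LF[4]=3
  step 5: row=3, L[3]='p', prepend. Next row=LF[3]=2
  step 6: row=2, L[2]='p', prepend. Next row=LF[2]=1
  step 7: row=1, L[1]='r', prepend. Next row=LF[1]=11
  step 8: row=11, L[11]='r', prepend. Next row=LF[11]=15
  step 9: row=15, L[15]='q', prepend. Next row=LF[15]=10
  step 10: row=10, L[10]='r', prepend. Next row=LF[10]=14
  step 11: row=14, L[14]='q', prepend. Next row=LF[14]=9
  step 12: row=9, L[9]='q', prepend. Next row=LF[9]=8
  step 13: row=8, L[8]='r', prepend. Next row=LF[8]=13
  step 14: row=13, L[13]='p', prepend. Next row=LF[13]=5
  step 15: row=5, L[5]='q', prepend. Next row=LF[5]=7
  step 16: row=7, L[7]='r', prepend. Next row=LF[7]=12
Reversed output: rqprqqrqrrppppq$

Answer: rqprqqrqrrppppq$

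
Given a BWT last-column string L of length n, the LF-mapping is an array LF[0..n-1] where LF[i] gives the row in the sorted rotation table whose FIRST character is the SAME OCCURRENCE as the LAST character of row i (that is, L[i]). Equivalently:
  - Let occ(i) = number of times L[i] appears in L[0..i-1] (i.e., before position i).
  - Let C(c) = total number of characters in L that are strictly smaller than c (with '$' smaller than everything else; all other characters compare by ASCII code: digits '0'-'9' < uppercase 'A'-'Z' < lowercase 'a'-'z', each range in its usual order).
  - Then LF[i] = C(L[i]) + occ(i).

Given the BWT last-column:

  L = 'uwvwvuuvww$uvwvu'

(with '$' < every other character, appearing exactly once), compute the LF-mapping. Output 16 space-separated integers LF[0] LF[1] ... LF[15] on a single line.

Answer: 1 11 6 12 7 2 3 8 13 14 0 4 9 15 10 5

Derivation:
Char counts: '$':1, 'u':5, 'v':5, 'w':5
C (first-col start): C('$')=0, C('u')=1, C('v')=6, C('w')=11
L[0]='u': occ=0, LF[0]=C('u')+0=1+0=1
L[1]='w': occ=0, LF[1]=C('w')+0=11+0=11
L[2]='v': occ=0, LF[2]=C('v')+0=6+0=6
L[3]='w': occ=1, LF[3]=C('w')+1=11+1=12
L[4]='v': occ=1, LF[4]=C('v')+1=6+1=7
L[5]='u': occ=1, LF[5]=C('u')+1=1+1=2
L[6]='u': occ=2, LF[6]=C('u')+2=1+2=3
L[7]='v': occ=2, LF[7]=C('v')+2=6+2=8
L[8]='w': occ=2, LF[8]=C('w')+2=11+2=13
L[9]='w': occ=3, LF[9]=C('w')+3=11+3=14
L[10]='$': occ=0, LF[10]=C('$')+0=0+0=0
L[11]='u': occ=3, LF[11]=C('u')+3=1+3=4
L[12]='v': occ=3, LF[12]=C('v')+3=6+3=9
L[13]='w': occ=4, LF[13]=C('w')+4=11+4=15
L[14]='v': occ=4, LF[14]=C('v')+4=6+4=10
L[15]='u': occ=4, LF[15]=C('u')+4=1+4=5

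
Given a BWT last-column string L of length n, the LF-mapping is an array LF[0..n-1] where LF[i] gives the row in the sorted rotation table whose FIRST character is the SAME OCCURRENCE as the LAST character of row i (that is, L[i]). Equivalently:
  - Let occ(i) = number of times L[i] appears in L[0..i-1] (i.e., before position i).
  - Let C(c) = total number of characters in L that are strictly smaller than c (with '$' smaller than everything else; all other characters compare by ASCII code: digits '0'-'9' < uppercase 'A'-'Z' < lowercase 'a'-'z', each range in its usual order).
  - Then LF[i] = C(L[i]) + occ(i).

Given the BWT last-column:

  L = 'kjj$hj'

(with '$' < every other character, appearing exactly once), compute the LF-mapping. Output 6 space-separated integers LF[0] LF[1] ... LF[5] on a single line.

Char counts: '$':1, 'h':1, 'j':3, 'k':1
C (first-col start): C('$')=0, C('h')=1, C('j')=2, C('k')=5
L[0]='k': occ=0, LF[0]=C('k')+0=5+0=5
L[1]='j': occ=0, LF[1]=C('j')+0=2+0=2
L[2]='j': occ=1, LF[2]=C('j')+1=2+1=3
L[3]='$': occ=0, LF[3]=C('$')+0=0+0=0
L[4]='h': occ=0, LF[4]=C('h')+0=1+0=1
L[5]='j': occ=2, LF[5]=C('j')+2=2+2=4

Answer: 5 2 3 0 1 4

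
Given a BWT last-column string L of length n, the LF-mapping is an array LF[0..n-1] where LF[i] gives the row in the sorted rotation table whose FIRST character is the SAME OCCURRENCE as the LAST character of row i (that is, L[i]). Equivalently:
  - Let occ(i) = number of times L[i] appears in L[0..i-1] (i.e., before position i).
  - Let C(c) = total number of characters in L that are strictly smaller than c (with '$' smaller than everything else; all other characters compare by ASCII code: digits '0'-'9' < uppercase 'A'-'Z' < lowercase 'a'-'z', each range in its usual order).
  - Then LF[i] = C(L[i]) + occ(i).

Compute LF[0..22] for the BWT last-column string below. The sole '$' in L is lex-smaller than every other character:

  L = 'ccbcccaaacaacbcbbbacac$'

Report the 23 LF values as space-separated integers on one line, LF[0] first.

Answer: 13 14 8 15 16 17 1 2 3 18 4 5 19 9 20 10 11 12 6 21 7 22 0

Derivation:
Char counts: '$':1, 'a':7, 'b':5, 'c':10
C (first-col start): C('$')=0, C('a')=1, C('b')=8, C('c')=13
L[0]='c': occ=0, LF[0]=C('c')+0=13+0=13
L[1]='c': occ=1, LF[1]=C('c')+1=13+1=14
L[2]='b': occ=0, LF[2]=C('b')+0=8+0=8
L[3]='c': occ=2, LF[3]=C('c')+2=13+2=15
L[4]='c': occ=3, LF[4]=C('c')+3=13+3=16
L[5]='c': occ=4, LF[5]=C('c')+4=13+4=17
L[6]='a': occ=0, LF[6]=C('a')+0=1+0=1
L[7]='a': occ=1, LF[7]=C('a')+1=1+1=2
L[8]='a': occ=2, LF[8]=C('a')+2=1+2=3
L[9]='c': occ=5, LF[9]=C('c')+5=13+5=18
L[10]='a': occ=3, LF[10]=C('a')+3=1+3=4
L[11]='a': occ=4, LF[11]=C('a')+4=1+4=5
L[12]='c': occ=6, LF[12]=C('c')+6=13+6=19
L[13]='b': occ=1, LF[13]=C('b')+1=8+1=9
L[14]='c': occ=7, LF[14]=C('c')+7=13+7=20
L[15]='b': occ=2, LF[15]=C('b')+2=8+2=10
L[16]='b': occ=3, LF[16]=C('b')+3=8+3=11
L[17]='b': occ=4, LF[17]=C('b')+4=8+4=12
L[18]='a': occ=5, LF[18]=C('a')+5=1+5=6
L[19]='c': occ=8, LF[19]=C('c')+8=13+8=21
L[20]='a': occ=6, LF[20]=C('a')+6=1+6=7
L[21]='c': occ=9, LF[21]=C('c')+9=13+9=22
L[22]='$': occ=0, LF[22]=C('$')+0=0+0=0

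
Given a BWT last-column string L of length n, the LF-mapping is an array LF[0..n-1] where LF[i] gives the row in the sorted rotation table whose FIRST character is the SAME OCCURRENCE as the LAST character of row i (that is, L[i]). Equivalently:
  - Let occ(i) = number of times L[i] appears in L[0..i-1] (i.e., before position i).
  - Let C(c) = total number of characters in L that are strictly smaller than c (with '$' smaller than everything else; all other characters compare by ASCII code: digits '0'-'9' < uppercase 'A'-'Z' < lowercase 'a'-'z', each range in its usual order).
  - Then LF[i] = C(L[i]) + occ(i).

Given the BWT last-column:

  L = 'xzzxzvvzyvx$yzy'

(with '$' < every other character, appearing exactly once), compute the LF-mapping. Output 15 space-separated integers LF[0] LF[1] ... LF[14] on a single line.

Answer: 4 10 11 5 12 1 2 13 7 3 6 0 8 14 9

Derivation:
Char counts: '$':1, 'v':3, 'x':3, 'y':3, 'z':5
C (first-col start): C('$')=0, C('v')=1, C('x')=4, C('y')=7, C('z')=10
L[0]='x': occ=0, LF[0]=C('x')+0=4+0=4
L[1]='z': occ=0, LF[1]=C('z')+0=10+0=10
L[2]='z': occ=1, LF[2]=C('z')+1=10+1=11
L[3]='x': occ=1, LF[3]=C('x')+1=4+1=5
L[4]='z': occ=2, LF[4]=C('z')+2=10+2=12
L[5]='v': occ=0, LF[5]=C('v')+0=1+0=1
L[6]='v': occ=1, LF[6]=C('v')+1=1+1=2
L[7]='z': occ=3, LF[7]=C('z')+3=10+3=13
L[8]='y': occ=0, LF[8]=C('y')+0=7+0=7
L[9]='v': occ=2, LF[9]=C('v')+2=1+2=3
L[10]='x': occ=2, LF[10]=C('x')+2=4+2=6
L[11]='$': occ=0, LF[11]=C('$')+0=0+0=0
L[12]='y': occ=1, LF[12]=C('y')+1=7+1=8
L[13]='z': occ=4, LF[13]=C('z')+4=10+4=14
L[14]='y': occ=2, LF[14]=C('y')+2=7+2=9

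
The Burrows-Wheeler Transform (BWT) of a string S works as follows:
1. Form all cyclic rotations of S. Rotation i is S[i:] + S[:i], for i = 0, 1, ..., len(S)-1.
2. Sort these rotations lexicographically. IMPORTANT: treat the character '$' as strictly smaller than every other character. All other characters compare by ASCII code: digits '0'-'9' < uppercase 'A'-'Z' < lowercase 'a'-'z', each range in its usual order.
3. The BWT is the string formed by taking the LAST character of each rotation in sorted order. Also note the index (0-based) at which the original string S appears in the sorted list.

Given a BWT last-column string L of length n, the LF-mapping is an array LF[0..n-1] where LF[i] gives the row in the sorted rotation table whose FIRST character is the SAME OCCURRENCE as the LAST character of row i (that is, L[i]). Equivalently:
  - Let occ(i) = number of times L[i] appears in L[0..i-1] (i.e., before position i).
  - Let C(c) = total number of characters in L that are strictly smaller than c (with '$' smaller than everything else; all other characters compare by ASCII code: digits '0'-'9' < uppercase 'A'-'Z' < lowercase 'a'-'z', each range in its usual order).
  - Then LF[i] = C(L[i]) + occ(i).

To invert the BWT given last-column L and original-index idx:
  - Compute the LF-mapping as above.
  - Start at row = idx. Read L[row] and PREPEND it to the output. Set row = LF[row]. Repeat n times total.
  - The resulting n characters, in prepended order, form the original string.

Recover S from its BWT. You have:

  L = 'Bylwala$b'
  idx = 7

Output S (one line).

Answer: wallabyB$

Derivation:
LF mapping: 1 8 5 7 2 6 3 0 4
Walk LF starting at row 7, prepending L[row]:
  step 1: row=7, L[7]='$', prepend. Next row=LF[7]=0
  step 2: row=0, L[0]='B', prepend. Next row=LF[0]=1
  step 3: row=1, L[1]='y', prepend. Next row=LF[1]=8
  step 4: row=8, L[8]='b', prepend. Next row=LF[8]=4
  step 5: row=4, L[4]='a', prepend. Next row=LF[4]=2
  step 6: row=2, L[2]='l', prepend. Next row=LF[2]=5
  step 7: row=5, L[5]='l', prepend. Next row=LF[5]=6
  step 8: row=6, L[6]='a', prepend. Next row=LF[6]=3
  step 9: row=3, L[3]='w', prepend. Next row=LF[3]=7
Reversed output: wallabyB$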